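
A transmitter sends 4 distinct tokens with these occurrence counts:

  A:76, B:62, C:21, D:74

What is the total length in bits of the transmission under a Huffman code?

Merge the two smallest weights repeatedly:
merge C(21) and B(62): 83
merge D(74) and A(76): 150
merge 83 and 150: 233
Each symbol's bit-cost is frequency × depth; summing gives 466 bits (equivalently 83 + 150 + 233).

466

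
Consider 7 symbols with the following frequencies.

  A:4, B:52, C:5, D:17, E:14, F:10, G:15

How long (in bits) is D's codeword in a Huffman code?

3

Build the tree from the bottom:
combine A(4), C(5) → 9
combine 9, F(10) → 19
combine E(14), G(15) → 29
combine D(17), 19 → 36
combine 29, 36 → 65
combine B(52), 65 → 117
D's leaf is at depth 3, giving a 3-bit codeword.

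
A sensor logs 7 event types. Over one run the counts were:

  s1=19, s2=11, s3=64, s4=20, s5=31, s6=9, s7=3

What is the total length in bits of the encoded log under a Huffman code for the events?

378

Greedily combine the two least-frequent nodes:
merge s7(3) and s6(9): 12
merge s2(11) and 12: 23
merge s1(19) and s4(20): 39
merge 23 and s5(31): 54
merge 39 and 54: 93
merge s3(64) and 93: 157
Total encoded bits = sum of merged weights = 12 + 23 + 39 + 54 + 93 + 157 = 378.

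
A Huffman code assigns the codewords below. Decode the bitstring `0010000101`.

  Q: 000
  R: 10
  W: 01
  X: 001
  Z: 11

Read left to right; each codeword is recognised as soon as it completes (prefix code):
  001→X | 000→Q | 01→W | 01→W
Decoded message: XQWW

XQWW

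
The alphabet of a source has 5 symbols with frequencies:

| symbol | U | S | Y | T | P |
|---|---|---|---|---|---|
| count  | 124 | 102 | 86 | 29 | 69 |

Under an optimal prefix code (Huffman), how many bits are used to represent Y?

2

Repeatedly merge the two smallest:
merge T(29) and P(69): 98
merge Y(86) and 98: 184
merge S(102) and U(124): 226
merge 184 and 226: 410
Y's leaf is at depth 2, giving a 2-bit codeword.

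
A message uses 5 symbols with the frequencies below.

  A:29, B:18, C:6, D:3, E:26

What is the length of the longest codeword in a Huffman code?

Merge the two lowest-weight nodes at each step:
merge D(3) and C(6): 9
merge 9 and B(18): 27
merge E(26) and 27: 53
merge A(29) and 53: 82
The rarest symbols sit at the bottom; the longest codeword is 4 bits.

4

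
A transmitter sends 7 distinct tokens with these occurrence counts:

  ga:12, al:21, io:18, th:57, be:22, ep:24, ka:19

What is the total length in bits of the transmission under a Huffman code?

462

Build the Huffman tree bottom-up:
merge ga(12) and io(18): 30
merge ka(19) and al(21): 40
merge be(22) and ep(24): 46
merge 30 and 40: 70
merge 46 and th(57): 103
merge 70 and 103: 173
Total encoded bits = sum of merged weights = 30 + 40 + 46 + 70 + 103 + 173 = 462.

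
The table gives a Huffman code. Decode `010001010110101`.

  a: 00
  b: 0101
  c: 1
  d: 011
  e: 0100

ebdb

Read left to right; each codeword is recognised as soon as it completes (prefix code):
  0100→e | 0101→b | 011→d | 0101→b
Decoded message: ebdb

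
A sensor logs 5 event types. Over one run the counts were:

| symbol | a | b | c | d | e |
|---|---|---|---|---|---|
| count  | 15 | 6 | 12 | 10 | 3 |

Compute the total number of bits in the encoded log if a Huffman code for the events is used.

101

Greedily combine the two least-frequent nodes:
combine e(3), b(6) → 9
combine 9, d(10) → 19
combine c(12), a(15) → 27
combine 19, 27 → 46
The encoded length is the sum of every internal node's weight: 9 + 19 + 27 + 46 = 101 bits.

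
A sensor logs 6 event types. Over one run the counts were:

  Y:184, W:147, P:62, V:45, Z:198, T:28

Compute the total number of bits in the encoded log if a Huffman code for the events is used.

1536

Merge the two smallest weights repeatedly:
merge T(28) and V(45): 73
merge P(62) and 73: 135
merge 135 and W(147): 282
merge Y(184) and Z(198): 382
merge 282 and 382: 664
Each symbol's bit-cost is frequency × depth; summing gives 1536 bits (equivalently 73 + 135 + 282 + 382 + 664).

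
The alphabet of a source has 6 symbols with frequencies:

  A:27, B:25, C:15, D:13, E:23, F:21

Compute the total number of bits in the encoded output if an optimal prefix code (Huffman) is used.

Greedily combine the two least-frequent nodes:
combine D(13), C(15) → 28
combine F(21), E(23) → 44
combine B(25), A(27) → 52
combine 28, 44 → 72
combine 52, 72 → 124
Total encoded bits = sum of merged weights = 28 + 44 + 52 + 72 + 124 = 320.

320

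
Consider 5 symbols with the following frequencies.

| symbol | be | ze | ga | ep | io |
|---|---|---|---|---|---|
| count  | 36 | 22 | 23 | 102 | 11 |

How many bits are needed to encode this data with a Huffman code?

375

Merge the two smallest weights repeatedly:
merge io(11) and ze(22): 33
merge ga(23) and 33: 56
merge be(36) and 56: 92
merge 92 and ep(102): 194
Total encoded bits = sum of merged weights = 33 + 56 + 92 + 194 = 375.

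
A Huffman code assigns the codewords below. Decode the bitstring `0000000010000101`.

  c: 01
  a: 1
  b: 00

Read left to right; each codeword is recognised as soon as it completes (prefix code):
  00→b | 00→b | 00→b | 00→b | 1→a | 00→b | 00→b | 1→a | 01→c
Decoded message: bbbbabbac

bbbbabbac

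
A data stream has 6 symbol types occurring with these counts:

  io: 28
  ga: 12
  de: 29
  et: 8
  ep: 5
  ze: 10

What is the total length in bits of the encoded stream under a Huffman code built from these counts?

Greedily combine the two least-frequent nodes:
ep(5) + et(8) → 13
ze(10) + ga(12) → 22
13 + 22 → 35
io(28) + de(29) → 57
35 + 57 → 92
Each symbol's bit-cost is frequency × depth; summing gives 219 bits (equivalently 13 + 22 + 35 + 57 + 92).

219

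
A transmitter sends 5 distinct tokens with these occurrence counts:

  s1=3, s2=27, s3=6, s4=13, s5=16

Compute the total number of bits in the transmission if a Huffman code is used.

134

Merge the two smallest weights repeatedly:
merge s1(3) and s3(6): 9
merge 9 and s4(13): 22
merge s5(16) and 22: 38
merge s2(27) and 38: 65
Each symbol's bit-cost is frequency × depth; summing gives 134 bits (equivalently 9 + 22 + 38 + 65).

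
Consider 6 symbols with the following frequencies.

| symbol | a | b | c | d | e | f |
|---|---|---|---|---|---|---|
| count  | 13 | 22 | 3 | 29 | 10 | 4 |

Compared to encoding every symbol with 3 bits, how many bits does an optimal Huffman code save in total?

57

Fixed-length: 3 bits × 81 symbols = 243 bits.
Huffman merges:
merge c(3) and f(4): 7
merge 7 and e(10): 17
merge a(13) and 17: 30
merge b(22) and d(29): 51
merge 30 and 51: 81
Huffman total = 7 + 17 + 30 + 51 + 81 = 186 bits.
Saving = 243 − 186 = 57 bits.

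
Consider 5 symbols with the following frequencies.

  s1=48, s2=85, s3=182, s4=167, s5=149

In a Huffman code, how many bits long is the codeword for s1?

3

Build the tree from the bottom:
merge s1(48) and s2(85): 133
merge 133 and s5(149): 282
merge s4(167) and s3(182): 349
merge 282 and 349: 631
s1 sits 3 levels below the root, so its codeword is 3 bits.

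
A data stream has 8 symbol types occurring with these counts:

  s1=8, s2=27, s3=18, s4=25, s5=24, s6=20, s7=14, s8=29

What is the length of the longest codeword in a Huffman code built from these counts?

4

Merge the two lowest-weight nodes at each step:
combine s1(8), s7(14) → 22
combine s3(18), s6(20) → 38
combine 22, s5(24) → 46
combine s4(25), s2(27) → 52
combine s8(29), 38 → 67
combine 46, 52 → 98
combine 67, 98 → 165
The first pair merged (s1, s7) ends up deepest, at depth 4.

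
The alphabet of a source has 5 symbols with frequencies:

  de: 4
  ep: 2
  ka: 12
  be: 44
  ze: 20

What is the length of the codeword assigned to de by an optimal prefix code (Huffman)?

Repeatedly merge the two smallest:
combine ep(2), de(4) → 6
combine 6, ka(12) → 18
combine 18, ze(20) → 38
combine 38, be(44) → 82
de's leaf is at depth 4, giving a 4-bit codeword.

4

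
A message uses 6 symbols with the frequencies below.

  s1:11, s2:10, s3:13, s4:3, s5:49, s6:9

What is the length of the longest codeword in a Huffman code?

Merge the two lowest-weight nodes at each step:
s4(3) + s6(9) → 12
s2(10) + s1(11) → 21
12 + s3(13) → 25
21 + 25 → 46
46 + s5(49) → 95
The rarest symbols sit at the bottom; the longest codeword is 4 bits.

4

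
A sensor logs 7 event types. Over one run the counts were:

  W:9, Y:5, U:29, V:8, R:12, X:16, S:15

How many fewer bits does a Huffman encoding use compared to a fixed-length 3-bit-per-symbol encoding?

Fixed-length: 3 bits × 94 symbols = 282 bits.
Huffman merges:
merge Y(5) and V(8): 13
merge W(9) and R(12): 21
merge 13 and S(15): 28
merge X(16) and 21: 37
merge 28 and U(29): 57
merge 37 and 57: 94
Huffman total = 13 + 21 + 28 + 37 + 57 + 94 = 250 bits.
Saving = 282 − 250 = 32 bits.

32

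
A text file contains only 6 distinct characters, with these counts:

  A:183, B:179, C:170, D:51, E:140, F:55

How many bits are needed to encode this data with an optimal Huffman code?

1908

Merge the two smallest weights repeatedly:
combine D(51), F(55) → 106
combine 106, E(140) → 246
combine C(170), B(179) → 349
combine A(183), 246 → 429
combine 349, 429 → 778
The encoded length is the sum of every internal node's weight: 106 + 246 + 349 + 429 + 778 = 1908 bits.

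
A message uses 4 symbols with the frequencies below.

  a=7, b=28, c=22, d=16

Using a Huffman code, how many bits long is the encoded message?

141

Build the Huffman tree bottom-up:
a(7) + d(16) → 23
c(22) + 23 → 45
b(28) + 45 → 73
Total encoded bits = sum of merged weights = 23 + 45 + 73 = 141.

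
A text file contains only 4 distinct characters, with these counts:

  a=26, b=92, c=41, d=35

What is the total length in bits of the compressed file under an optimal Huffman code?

Merge the two smallest weights repeatedly:
merge a(26) and d(35): 61
merge c(41) and 61: 102
merge b(92) and 102: 194
Each symbol's bit-cost is frequency × depth; summing gives 357 bits (equivalently 61 + 102 + 194).

357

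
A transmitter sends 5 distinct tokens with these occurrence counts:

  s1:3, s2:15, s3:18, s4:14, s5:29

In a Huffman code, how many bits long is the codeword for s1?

Repeatedly merge the two smallest:
combine s1(3), s4(14) → 17
combine s2(15), 17 → 32
combine s3(18), s5(29) → 47
combine 32, 47 → 79
The subtree containing s1 is merged 3 times, so code length = 3.

3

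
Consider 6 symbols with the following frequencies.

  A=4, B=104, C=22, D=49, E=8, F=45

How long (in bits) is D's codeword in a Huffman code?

Build the tree from the bottom:
combine A(4), E(8) → 12
combine 12, C(22) → 34
combine 34, F(45) → 79
combine D(49), 79 → 128
combine B(104), 128 → 232
The subtree containing D is merged 2 times, so code length = 2.

2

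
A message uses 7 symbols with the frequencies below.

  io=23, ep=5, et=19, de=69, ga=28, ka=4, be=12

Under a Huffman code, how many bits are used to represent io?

3

Huffman merges, smallest pair first:
ka(4) + ep(5) → 9
9 + be(12) → 21
et(19) + 21 → 40
io(23) + ga(28) → 51
40 + 51 → 91
de(69) + 91 → 160
io's leaf is at depth 3, giving a 3-bit codeword.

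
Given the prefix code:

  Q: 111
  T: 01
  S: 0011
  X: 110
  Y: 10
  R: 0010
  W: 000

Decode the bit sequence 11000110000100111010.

Read left to right; each codeword is recognised as soon as it completes (prefix code):
  110→X | 0011→S | 000→W | 01→T | 0011→S | 10→Y | 10→Y
Decoded message: XSWTSYY

XSWTSYY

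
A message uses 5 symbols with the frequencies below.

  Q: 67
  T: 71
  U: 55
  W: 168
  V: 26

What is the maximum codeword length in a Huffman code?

Merge the two lowest-weight nodes at each step:
merge V(26) and U(55): 81
merge Q(67) and T(71): 138
merge 81 and 138: 219
merge W(168) and 219: 387
The rarest symbols sit at the bottom; the longest codeword is 3 bits.

3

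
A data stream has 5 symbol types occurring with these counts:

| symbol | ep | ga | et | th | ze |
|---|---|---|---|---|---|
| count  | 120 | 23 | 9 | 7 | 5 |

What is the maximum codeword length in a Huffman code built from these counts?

4

Merge the two lowest-weight nodes at each step:
ze(5) + th(7) → 12
et(9) + 12 → 21
21 + ga(23) → 44
44 + ep(120) → 164
Maximum depth reached is 4.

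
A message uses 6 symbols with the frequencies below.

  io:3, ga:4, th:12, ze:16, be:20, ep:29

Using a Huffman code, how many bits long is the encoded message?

194

Merge the two smallest weights repeatedly:
combine io(3), ga(4) → 7
combine 7, th(12) → 19
combine ze(16), 19 → 35
combine be(20), ep(29) → 49
combine 35, 49 → 84
Total encoded bits = sum of merged weights = 7 + 19 + 35 + 49 + 84 = 194.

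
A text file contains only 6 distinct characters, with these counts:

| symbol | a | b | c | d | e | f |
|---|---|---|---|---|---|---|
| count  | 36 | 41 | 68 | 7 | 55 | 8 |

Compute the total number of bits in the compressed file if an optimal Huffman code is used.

496

Merge the two smallest weights repeatedly:
merge d(7) and f(8): 15
merge 15 and a(36): 51
merge b(41) and 51: 92
merge e(55) and c(68): 123
merge 92 and 123: 215
The encoded length is the sum of every internal node's weight: 15 + 51 + 92 + 123 + 215 = 496 bits.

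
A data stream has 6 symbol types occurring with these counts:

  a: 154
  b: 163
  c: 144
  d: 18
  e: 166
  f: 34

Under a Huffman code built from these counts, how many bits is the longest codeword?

4

Merge the two lowest-weight nodes at each step:
d(18) + f(34) → 52
52 + c(144) → 196
a(154) + b(163) → 317
e(166) + 196 → 362
317 + 362 → 679
Maximum depth reached is 4.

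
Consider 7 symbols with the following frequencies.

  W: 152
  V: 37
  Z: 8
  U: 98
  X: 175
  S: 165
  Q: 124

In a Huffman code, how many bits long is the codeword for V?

5

Repeatedly merge the two smallest:
merge Z(8) and V(37): 45
merge 45 and U(98): 143
merge Q(124) and 143: 267
merge W(152) and S(165): 317
merge X(175) and 267: 442
merge 317 and 442: 759
The subtree containing V is merged 5 times, so code length = 5.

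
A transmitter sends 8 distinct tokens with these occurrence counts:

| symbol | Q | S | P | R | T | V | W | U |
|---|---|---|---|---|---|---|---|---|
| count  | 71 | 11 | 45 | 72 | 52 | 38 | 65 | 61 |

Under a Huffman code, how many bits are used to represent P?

Build the tree from the bottom:
S(11) + V(38) → 49
P(45) + 49 → 94
T(52) + U(61) → 113
W(65) + Q(71) → 136
R(72) + 94 → 166
113 + 136 → 249
166 + 249 → 415
P sits 3 levels below the root, so its codeword is 3 bits.

3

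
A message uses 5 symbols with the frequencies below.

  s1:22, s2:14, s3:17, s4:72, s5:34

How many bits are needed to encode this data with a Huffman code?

Build the Huffman tree bottom-up:
s2(14) + s3(17) → 31
s1(22) + 31 → 53
s5(34) + 53 → 87
s4(72) + 87 → 159
Each symbol's bit-cost is frequency × depth; summing gives 330 bits (equivalently 31 + 53 + 87 + 159).

330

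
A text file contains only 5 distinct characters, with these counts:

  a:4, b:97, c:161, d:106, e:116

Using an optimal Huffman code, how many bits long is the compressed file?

1069

Build the Huffman tree bottom-up:
merge a(4) and b(97): 101
merge 101 and d(106): 207
merge e(116) and c(161): 277
merge 207 and 277: 484
Total encoded bits = sum of merged weights = 101 + 207 + 277 + 484 = 1069.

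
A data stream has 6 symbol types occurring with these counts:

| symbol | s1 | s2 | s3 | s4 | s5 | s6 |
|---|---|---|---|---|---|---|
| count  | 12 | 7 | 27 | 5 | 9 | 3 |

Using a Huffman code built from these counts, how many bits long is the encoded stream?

Build the Huffman tree bottom-up:
combine s6(3), s4(5) → 8
combine s2(7), 8 → 15
combine s5(9), s1(12) → 21
combine 15, 21 → 36
combine s3(27), 36 → 63
The encoded length is the sum of every internal node's weight: 8 + 15 + 21 + 36 + 63 = 143 bits.

143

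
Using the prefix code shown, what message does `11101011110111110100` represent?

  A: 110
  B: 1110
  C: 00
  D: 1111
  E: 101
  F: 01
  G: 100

BEBDEC

Read left to right; each codeword is recognised as soon as it completes (prefix code):
  1110→B | 101→E | 1110→B | 1111→D | 101→E | 00→C
Decoded message: BEBDEC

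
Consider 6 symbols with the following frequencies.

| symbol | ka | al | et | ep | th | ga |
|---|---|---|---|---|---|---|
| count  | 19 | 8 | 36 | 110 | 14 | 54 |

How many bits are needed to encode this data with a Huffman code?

512

Merge the two smallest weights repeatedly:
al(8) + th(14) → 22
ka(19) + 22 → 41
et(36) + 41 → 77
ga(54) + 77 → 131
ep(110) + 131 → 241
Total encoded bits = sum of merged weights = 22 + 41 + 77 + 131 + 241 = 512.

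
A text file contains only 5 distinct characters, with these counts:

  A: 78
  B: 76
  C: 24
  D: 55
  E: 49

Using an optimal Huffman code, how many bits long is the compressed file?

637

Merge the two smallest weights repeatedly:
merge C(24) and E(49): 73
merge D(55) and 73: 128
merge B(76) and A(78): 154
merge 128 and 154: 282
Total encoded bits = sum of merged weights = 73 + 128 + 154 + 282 = 637.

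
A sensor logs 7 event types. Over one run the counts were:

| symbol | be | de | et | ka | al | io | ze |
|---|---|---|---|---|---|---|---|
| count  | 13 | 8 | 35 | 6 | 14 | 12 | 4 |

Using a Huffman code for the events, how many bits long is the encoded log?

Greedily combine the two least-frequent nodes:
combine ze(4), ka(6) → 10
combine de(8), 10 → 18
combine io(12), be(13) → 25
combine al(14), 18 → 32
combine 25, 32 → 57
combine et(35), 57 → 92
The encoded length is the sum of every internal node's weight: 10 + 18 + 25 + 32 + 57 + 92 = 234 bits.

234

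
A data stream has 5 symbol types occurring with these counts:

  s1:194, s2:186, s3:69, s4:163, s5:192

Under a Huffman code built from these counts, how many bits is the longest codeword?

Merge the two lowest-weight nodes at each step:
s3(69) + s4(163) → 232
s2(186) + s5(192) → 378
s1(194) + 232 → 426
378 + 426 → 804
Maximum depth reached is 3.

3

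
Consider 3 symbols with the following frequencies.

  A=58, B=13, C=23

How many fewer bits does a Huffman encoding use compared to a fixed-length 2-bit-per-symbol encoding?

58

Fixed-length: 2 bits × 94 symbols = 188 bits.
Huffman merges:
merge B(13) and C(23): 36
merge 36 and A(58): 94
Huffman total = 36 + 94 = 130 bits.
Saving = 188 − 130 = 58 bits.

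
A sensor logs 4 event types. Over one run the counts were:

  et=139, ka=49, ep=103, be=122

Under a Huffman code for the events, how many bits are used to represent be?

2

Repeatedly merge the two smallest:
ka(49) + ep(103) → 152
be(122) + et(139) → 261
152 + 261 → 413
be sits 2 levels below the root, so its codeword is 2 bits.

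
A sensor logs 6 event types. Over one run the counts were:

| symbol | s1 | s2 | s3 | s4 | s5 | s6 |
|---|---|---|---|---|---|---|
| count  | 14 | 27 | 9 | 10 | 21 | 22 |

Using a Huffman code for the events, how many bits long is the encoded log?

Greedily combine the two least-frequent nodes:
s3(9) + s4(10) → 19
s1(14) + 19 → 33
s5(21) + s6(22) → 43
s2(27) + 33 → 60
43 + 60 → 103
Each symbol's bit-cost is frequency × depth; summing gives 258 bits (equivalently 19 + 33 + 43 + 60 + 103).

258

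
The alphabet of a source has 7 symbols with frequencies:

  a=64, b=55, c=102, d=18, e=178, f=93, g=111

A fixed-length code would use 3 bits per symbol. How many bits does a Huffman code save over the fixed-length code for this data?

Fixed-length: 3 bits × 621 symbols = 1863 bits.
Huffman merges:
d(18) + b(55) → 73
a(64) + 73 → 137
f(93) + c(102) → 195
g(111) + 137 → 248
e(178) + 195 → 373
248 + 373 → 621
Huffman total = 73 + 137 + 195 + 248 + 373 + 621 = 1647 bits.
Saving = 1863 − 1647 = 216 bits.

216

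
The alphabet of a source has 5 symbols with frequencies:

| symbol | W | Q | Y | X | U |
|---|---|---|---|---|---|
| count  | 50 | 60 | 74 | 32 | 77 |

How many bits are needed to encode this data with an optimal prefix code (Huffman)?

668

Build the Huffman tree bottom-up:
combine X(32), W(50) → 82
combine Q(60), Y(74) → 134
combine U(77), 82 → 159
combine 134, 159 → 293
Each symbol's bit-cost is frequency × depth; summing gives 668 bits (equivalently 82 + 134 + 159 + 293).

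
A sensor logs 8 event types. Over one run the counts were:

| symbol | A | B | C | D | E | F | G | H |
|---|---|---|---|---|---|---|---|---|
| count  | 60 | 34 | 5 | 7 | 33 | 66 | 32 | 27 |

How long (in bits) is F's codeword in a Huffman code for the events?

Repeatedly merge the two smallest:
C(5) + D(7) → 12
12 + H(27) → 39
G(32) + E(33) → 65
B(34) + 39 → 73
A(60) + 65 → 125
F(66) + 73 → 139
125 + 139 → 264
F's leaf is at depth 2, giving a 2-bit codeword.

2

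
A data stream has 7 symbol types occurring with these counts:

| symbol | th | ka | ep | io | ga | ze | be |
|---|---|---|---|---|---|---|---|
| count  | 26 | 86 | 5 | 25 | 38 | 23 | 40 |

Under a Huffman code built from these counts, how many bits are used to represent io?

3

Repeatedly merge the two smallest:
combine ep(5), ze(23) → 28
combine io(25), th(26) → 51
combine 28, ga(38) → 66
combine be(40), 51 → 91
combine 66, ka(86) → 152
combine 91, 152 → 243
io sits 3 levels below the root, so its codeword is 3 bits.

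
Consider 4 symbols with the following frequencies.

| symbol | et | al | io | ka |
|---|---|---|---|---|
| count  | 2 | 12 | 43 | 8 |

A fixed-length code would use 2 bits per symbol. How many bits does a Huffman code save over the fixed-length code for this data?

Fixed-length: 2 bits × 65 symbols = 130 bits.
Huffman merges:
et(2) + ka(8) → 10
10 + al(12) → 22
22 + io(43) → 65
Huffman total = 10 + 22 + 65 = 97 bits.
Saving = 130 − 97 = 33 bits.

33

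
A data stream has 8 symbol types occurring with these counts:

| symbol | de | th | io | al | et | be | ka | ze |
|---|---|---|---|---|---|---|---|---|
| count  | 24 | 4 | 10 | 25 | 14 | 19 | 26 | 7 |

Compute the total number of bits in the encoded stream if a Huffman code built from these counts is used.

Build the Huffman tree bottom-up:
th(4) + ze(7) → 11
io(10) + 11 → 21
et(14) + be(19) → 33
21 + de(24) → 45
al(25) + ka(26) → 51
33 + 45 → 78
51 + 78 → 129
Total encoded bits = sum of merged weights = 11 + 21 + 33 + 45 + 51 + 78 + 129 = 368.

368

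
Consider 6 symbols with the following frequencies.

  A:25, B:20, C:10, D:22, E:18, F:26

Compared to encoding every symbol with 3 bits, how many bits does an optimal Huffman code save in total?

Fixed-length: 3 bits × 121 symbols = 363 bits.
Huffman merges:
merge C(10) and E(18): 28
merge B(20) and D(22): 42
merge A(25) and F(26): 51
merge 28 and 42: 70
merge 51 and 70: 121
Huffman total = 28 + 42 + 51 + 70 + 121 = 312 bits.
Saving = 363 − 312 = 51 bits.

51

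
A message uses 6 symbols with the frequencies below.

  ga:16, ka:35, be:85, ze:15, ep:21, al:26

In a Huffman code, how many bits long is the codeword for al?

3

Huffman merges, smallest pair first:
ze(15) + ga(16) → 31
ep(21) + al(26) → 47
31 + ka(35) → 66
47 + 66 → 113
be(85) + 113 → 198
The subtree containing al is merged 3 times, so code length = 3.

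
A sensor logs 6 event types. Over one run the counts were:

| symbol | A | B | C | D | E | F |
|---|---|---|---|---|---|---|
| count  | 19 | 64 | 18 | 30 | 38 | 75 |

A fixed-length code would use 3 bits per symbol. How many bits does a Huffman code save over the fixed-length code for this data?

Fixed-length: 3 bits × 244 symbols = 732 bits.
Huffman merges:
merge C(18) and A(19): 37
merge D(30) and 37: 67
merge E(38) and B(64): 102
merge 67 and F(75): 142
merge 102 and 142: 244
Huffman total = 37 + 67 + 102 + 142 + 244 = 592 bits.
Saving = 732 − 592 = 140 bits.

140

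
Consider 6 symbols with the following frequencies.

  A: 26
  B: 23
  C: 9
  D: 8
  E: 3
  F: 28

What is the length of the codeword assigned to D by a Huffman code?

Build the tree from the bottom:
merge E(3) and D(8): 11
merge C(9) and 11: 20
merge 20 and B(23): 43
merge A(26) and F(28): 54
merge 43 and 54: 97
D's leaf is at depth 4, giving a 4-bit codeword.

4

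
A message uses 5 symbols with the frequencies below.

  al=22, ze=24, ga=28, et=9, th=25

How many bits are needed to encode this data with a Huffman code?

Build the Huffman tree bottom-up:
et(9) + al(22) → 31
ze(24) + th(25) → 49
ga(28) + 31 → 59
49 + 59 → 108
Total encoded bits = sum of merged weights = 31 + 49 + 59 + 108 = 247.

247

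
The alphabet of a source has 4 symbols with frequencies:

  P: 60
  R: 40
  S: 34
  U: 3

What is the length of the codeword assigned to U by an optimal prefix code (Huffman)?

Huffman merges, smallest pair first:
combine U(3), S(34) → 37
combine 37, R(40) → 77
combine P(60), 77 → 137
U sits 3 levels below the root, so its codeword is 3 bits.

3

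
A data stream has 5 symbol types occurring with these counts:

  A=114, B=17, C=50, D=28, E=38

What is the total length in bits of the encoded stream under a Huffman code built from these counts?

Greedily combine the two least-frequent nodes:
combine B(17), D(28) → 45
combine E(38), 45 → 83
combine C(50), 83 → 133
combine A(114), 133 → 247
Total encoded bits = sum of merged weights = 45 + 83 + 133 + 247 = 508.

508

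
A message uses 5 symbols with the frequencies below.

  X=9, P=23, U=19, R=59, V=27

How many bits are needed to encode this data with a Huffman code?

293

Merge the two smallest weights repeatedly:
combine X(9), U(19) → 28
combine P(23), V(27) → 50
combine 28, 50 → 78
combine R(59), 78 → 137
The encoded length is the sum of every internal node's weight: 28 + 50 + 78 + 137 = 293 bits.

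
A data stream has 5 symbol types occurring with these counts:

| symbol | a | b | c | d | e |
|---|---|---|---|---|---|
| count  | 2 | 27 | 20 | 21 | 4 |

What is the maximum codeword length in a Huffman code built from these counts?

4

Merge the two lowest-weight nodes at each step:
a(2) + e(4) → 6
6 + c(20) → 26
d(21) + 26 → 47
b(27) + 47 → 74
The first pair merged (a, e) ends up deepest, at depth 4.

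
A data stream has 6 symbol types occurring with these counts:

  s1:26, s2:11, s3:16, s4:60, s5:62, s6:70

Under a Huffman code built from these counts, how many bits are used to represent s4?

Repeatedly merge the two smallest:
merge s2(11) and s3(16): 27
merge s1(26) and 27: 53
merge 53 and s4(60): 113
merge s5(62) and s6(70): 132
merge 113 and 132: 245
s4 sits 2 levels below the root, so its codeword is 2 bits.

2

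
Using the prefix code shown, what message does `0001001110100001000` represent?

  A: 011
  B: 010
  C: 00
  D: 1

CBADBCBC

Read left to right; each codeword is recognised as soon as it completes (prefix code):
  00→C | 010→B | 011→A | 1→D | 010→B | 00→C | 010→B | 00→C
Decoded message: CBADBCBC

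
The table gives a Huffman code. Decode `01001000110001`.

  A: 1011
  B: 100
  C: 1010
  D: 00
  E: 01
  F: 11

Read left to right; each codeword is recognised as soon as it completes (prefix code):
  01→E | 00→D | 100→B | 01→E | 100→B | 01→E
Decoded message: EDBEBE

EDBEBE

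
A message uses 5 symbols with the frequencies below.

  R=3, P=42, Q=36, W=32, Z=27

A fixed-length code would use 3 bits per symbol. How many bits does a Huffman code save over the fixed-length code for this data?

110

Fixed-length: 3 bits × 140 symbols = 420 bits.
Huffman merges:
R(3) + Z(27) → 30
30 + W(32) → 62
Q(36) + P(42) → 78
62 + 78 → 140
Huffman total = 30 + 62 + 78 + 140 = 310 bits.
Saving = 420 − 310 = 110 bits.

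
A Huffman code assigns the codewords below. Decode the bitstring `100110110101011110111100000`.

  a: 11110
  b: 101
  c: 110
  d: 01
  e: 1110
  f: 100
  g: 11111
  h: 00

Read left to right; each codeword is recognised as soon as it completes (prefix code):
  100→f | 110→c | 110→c | 101→b | 01→d | 1110→e | 11110→a | 00→h | 00→h
Decoded message: fccbdeahh

fccbdeahh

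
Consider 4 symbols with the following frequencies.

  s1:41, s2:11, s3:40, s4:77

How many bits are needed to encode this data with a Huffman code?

312

Greedily combine the two least-frequent nodes:
s2(11) + s3(40) → 51
s1(41) + 51 → 92
s4(77) + 92 → 169
The encoded length is the sum of every internal node's weight: 51 + 92 + 169 = 312 bits.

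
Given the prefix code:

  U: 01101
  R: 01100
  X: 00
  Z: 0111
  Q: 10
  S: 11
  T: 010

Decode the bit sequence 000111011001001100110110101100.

XZRQRSUR

Read left to right; each codeword is recognised as soon as it completes (prefix code):
  00→X | 0111→Z | 01100→R | 10→Q | 01100→R | 11→S | 01101→U | 01100→R
Decoded message: XZRQRSUR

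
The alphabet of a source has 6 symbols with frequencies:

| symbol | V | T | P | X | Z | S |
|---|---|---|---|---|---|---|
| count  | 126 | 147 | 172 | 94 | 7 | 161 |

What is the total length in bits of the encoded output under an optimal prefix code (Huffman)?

1742

Build the Huffman tree bottom-up:
merge Z(7) and X(94): 101
merge 101 and V(126): 227
merge T(147) and S(161): 308
merge P(172) and 227: 399
merge 308 and 399: 707
Each symbol's bit-cost is frequency × depth; summing gives 1742 bits (equivalently 101 + 227 + 308 + 399 + 707).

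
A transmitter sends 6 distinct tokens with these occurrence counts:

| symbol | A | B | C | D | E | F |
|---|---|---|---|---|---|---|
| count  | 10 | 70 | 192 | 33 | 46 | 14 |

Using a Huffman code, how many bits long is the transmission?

Greedily combine the two least-frequent nodes:
merge A(10) and F(14): 24
merge 24 and D(33): 57
merge E(46) and 57: 103
merge B(70) and 103: 173
merge 173 and C(192): 365
Each symbol's bit-cost is frequency × depth; summing gives 722 bits (equivalently 24 + 57 + 103 + 173 + 365).

722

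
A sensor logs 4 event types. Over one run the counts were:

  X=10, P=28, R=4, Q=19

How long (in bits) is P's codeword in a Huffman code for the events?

1

Repeatedly merge the two smallest:
combine R(4), X(10) → 14
combine 14, Q(19) → 33
combine P(28), 33 → 61
P is merged only at the final step, so code length = 1.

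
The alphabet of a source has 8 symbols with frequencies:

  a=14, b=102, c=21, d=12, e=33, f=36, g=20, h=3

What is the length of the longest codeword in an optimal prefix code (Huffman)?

5

Merge the two lowest-weight nodes at each step:
combine h(3), d(12) → 15
combine a(14), 15 → 29
combine g(20), c(21) → 41
combine 29, e(33) → 62
combine f(36), 41 → 77
combine 62, 77 → 139
combine b(102), 139 → 241
The rarest symbols sit at the bottom; the longest codeword is 5 bits.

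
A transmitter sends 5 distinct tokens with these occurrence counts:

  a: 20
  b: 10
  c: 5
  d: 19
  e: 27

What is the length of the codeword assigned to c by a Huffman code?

3

Huffman merges, smallest pair first:
merge c(5) and b(10): 15
merge 15 and d(19): 34
merge a(20) and e(27): 47
merge 34 and 47: 81
c sits 3 levels below the root, so its codeword is 3 bits.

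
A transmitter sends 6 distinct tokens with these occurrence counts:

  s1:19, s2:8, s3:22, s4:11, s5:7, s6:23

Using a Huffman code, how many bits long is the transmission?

Greedily combine the two least-frequent nodes:
combine s5(7), s2(8) → 15
combine s4(11), 15 → 26
combine s1(19), s3(22) → 41
combine s6(23), 26 → 49
combine 41, 49 → 90
The encoded length is the sum of every internal node's weight: 15 + 26 + 41 + 49 + 90 = 221 bits.

221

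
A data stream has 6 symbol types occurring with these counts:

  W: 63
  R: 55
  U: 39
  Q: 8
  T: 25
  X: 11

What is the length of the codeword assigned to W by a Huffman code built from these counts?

2

Huffman merges, smallest pair first:
Q(8) + X(11) → 19
19 + T(25) → 44
U(39) + 44 → 83
R(55) + W(63) → 118
83 + 118 → 201
W's leaf is at depth 2, giving a 2-bit codeword.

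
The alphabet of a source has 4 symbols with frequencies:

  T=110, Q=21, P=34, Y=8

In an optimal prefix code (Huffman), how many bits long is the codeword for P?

Huffman merges, smallest pair first:
Y(8) + Q(21) → 29
29 + P(34) → 63
63 + T(110) → 173
P's leaf is at depth 2, giving a 2-bit codeword.

2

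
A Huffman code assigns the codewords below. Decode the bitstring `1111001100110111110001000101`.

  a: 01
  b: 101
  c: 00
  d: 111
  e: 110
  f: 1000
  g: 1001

Read left to right; each codeword is recognised as soon as it completes (prefix code):
  111→d | 1001→g | 1001→g | 101→b | 111→d | 1000→f | 1000→f | 101→b
Decoded message: dggbdffb

dggbdffb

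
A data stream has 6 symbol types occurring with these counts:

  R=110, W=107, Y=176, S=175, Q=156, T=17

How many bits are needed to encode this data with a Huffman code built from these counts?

Merge the two smallest weights repeatedly:
merge T(17) and W(107): 124
merge R(110) and 124: 234
merge Q(156) and S(175): 331
merge Y(176) and 234: 410
merge 331 and 410: 741
Total encoded bits = sum of merged weights = 124 + 234 + 331 + 410 + 741 = 1840.

1840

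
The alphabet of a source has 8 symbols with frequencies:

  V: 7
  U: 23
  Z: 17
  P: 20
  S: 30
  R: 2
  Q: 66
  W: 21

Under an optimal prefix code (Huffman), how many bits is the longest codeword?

5

Merge the two lowest-weight nodes at each step:
R(2) + V(7) → 9
9 + Z(17) → 26
P(20) + W(21) → 41
U(23) + 26 → 49
S(30) + 41 → 71
49 + Q(66) → 115
71 + 115 → 186
The rarest symbols sit at the bottom; the longest codeword is 5 bits.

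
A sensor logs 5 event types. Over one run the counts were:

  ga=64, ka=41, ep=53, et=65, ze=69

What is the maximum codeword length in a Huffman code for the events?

3

Merge the two lowest-weight nodes at each step:
ka(41) + ep(53) → 94
ga(64) + et(65) → 129
ze(69) + 94 → 163
129 + 163 → 292
Maximum depth reached is 3.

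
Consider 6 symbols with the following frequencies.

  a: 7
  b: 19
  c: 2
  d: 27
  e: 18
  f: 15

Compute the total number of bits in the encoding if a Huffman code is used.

209

Greedily combine the two least-frequent nodes:
c(2) + a(7) → 9
9 + f(15) → 24
e(18) + b(19) → 37
24 + d(27) → 51
37 + 51 → 88
Each symbol's bit-cost is frequency × depth; summing gives 209 bits (equivalently 9 + 24 + 37 + 51 + 88).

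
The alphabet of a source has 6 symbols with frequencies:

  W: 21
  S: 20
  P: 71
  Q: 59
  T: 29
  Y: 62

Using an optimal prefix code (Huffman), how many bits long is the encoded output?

635

Merge the two smallest weights repeatedly:
merge S(20) and W(21): 41
merge T(29) and 41: 70
merge Q(59) and Y(62): 121
merge 70 and P(71): 141
merge 121 and 141: 262
Total encoded bits = sum of merged weights = 41 + 70 + 121 + 141 + 262 = 635.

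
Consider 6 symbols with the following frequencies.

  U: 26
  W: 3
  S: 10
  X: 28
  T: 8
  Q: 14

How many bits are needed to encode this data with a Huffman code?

Build the Huffman tree bottom-up:
combine W(3), T(8) → 11
combine S(10), 11 → 21
combine Q(14), 21 → 35
combine U(26), X(28) → 54
combine 35, 54 → 89
Each symbol's bit-cost is frequency × depth; summing gives 210 bits (equivalently 11 + 21 + 35 + 54 + 89).

210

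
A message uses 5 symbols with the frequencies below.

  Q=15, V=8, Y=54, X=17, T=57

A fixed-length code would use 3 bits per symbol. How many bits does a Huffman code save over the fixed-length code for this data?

Fixed-length: 3 bits × 151 symbols = 453 bits.
Huffman merges:
combine V(8), Q(15) → 23
combine X(17), 23 → 40
combine 40, Y(54) → 94
combine T(57), 94 → 151
Huffman total = 23 + 40 + 94 + 151 = 308 bits.
Saving = 453 − 308 = 145 bits.

145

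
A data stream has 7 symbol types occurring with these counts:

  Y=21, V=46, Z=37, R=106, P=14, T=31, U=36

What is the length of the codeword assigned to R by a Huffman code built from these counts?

2

Huffman merges, smallest pair first:
combine P(14), Y(21) → 35
combine T(31), 35 → 66
combine U(36), Z(37) → 73
combine V(46), 66 → 112
combine 73, R(106) → 179
combine 112, 179 → 291
R sits 2 levels below the root, so its codeword is 2 bits.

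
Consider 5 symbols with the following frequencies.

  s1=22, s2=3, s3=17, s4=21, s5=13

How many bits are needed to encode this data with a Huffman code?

Build the Huffman tree bottom-up:
s2(3) + s5(13) → 16
16 + s3(17) → 33
s4(21) + s1(22) → 43
33 + 43 → 76
Total encoded bits = sum of merged weights = 16 + 33 + 43 + 76 = 168.

168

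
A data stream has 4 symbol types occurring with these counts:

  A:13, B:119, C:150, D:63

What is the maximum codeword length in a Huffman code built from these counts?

Merge the two lowest-weight nodes at each step:
A(13) + D(63) → 76
76 + B(119) → 195
C(150) + 195 → 345
The first pair merged (A, D) ends up deepest, at depth 3.

3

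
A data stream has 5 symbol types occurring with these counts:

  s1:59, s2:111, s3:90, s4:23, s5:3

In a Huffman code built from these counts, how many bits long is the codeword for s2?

Build the tree from the bottom:
merge s5(3) and s4(23): 26
merge 26 and s1(59): 85
merge 85 and s3(90): 175
merge s2(111) and 175: 286
s2 is a child of the root — depth 1, so its codeword is a single bit.

1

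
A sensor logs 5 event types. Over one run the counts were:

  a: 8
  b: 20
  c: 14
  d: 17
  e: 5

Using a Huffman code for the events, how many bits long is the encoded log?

141

Build the Huffman tree bottom-up:
e(5) + a(8) → 13
13 + c(14) → 27
d(17) + b(20) → 37
27 + 37 → 64
Each symbol's bit-cost is frequency × depth; summing gives 141 bits (equivalently 13 + 27 + 37 + 64).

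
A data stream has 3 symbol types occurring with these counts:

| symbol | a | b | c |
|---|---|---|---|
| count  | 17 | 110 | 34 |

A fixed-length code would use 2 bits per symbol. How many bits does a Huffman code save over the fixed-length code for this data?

110

Fixed-length: 2 bits × 161 symbols = 322 bits.
Huffman merges:
combine a(17), c(34) → 51
combine 51, b(110) → 161
Huffman total = 51 + 161 = 212 bits.
Saving = 322 − 212 = 110 bits.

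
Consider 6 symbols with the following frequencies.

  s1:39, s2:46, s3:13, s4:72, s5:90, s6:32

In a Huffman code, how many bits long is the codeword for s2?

2

Huffman merges, smallest pair first:
merge s3(13) and s6(32): 45
merge s1(39) and 45: 84
merge s2(46) and s4(72): 118
merge 84 and s5(90): 174
merge 118 and 174: 292
The subtree containing s2 is merged 2 times, so code length = 2.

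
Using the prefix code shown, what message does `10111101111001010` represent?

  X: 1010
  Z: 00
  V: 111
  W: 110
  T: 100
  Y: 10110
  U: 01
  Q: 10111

QQTX

Read left to right; each codeword is recognised as soon as it completes (prefix code):
  10111→Q | 10111→Q | 100→T | 1010→X
Decoded message: QQTX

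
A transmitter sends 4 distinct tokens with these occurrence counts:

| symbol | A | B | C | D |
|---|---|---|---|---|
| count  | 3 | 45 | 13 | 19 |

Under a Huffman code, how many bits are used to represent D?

Huffman merges, smallest pair first:
combine A(3), C(13) → 16
combine 16, D(19) → 35
combine 35, B(45) → 80
D sits 2 levels below the root, so its codeword is 2 bits.

2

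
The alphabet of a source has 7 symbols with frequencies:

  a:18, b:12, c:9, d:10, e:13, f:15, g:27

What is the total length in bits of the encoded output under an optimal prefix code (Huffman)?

285

Greedily combine the two least-frequent nodes:
combine c(9), d(10) → 19
combine b(12), e(13) → 25
combine f(15), a(18) → 33
combine 19, 25 → 44
combine g(27), 33 → 60
combine 44, 60 → 104
The encoded length is the sum of every internal node's weight: 19 + 25 + 33 + 44 + 60 + 104 = 285 bits.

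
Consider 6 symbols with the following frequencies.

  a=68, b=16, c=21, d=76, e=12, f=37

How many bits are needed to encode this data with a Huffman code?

Merge the two smallest weights repeatedly:
e(12) + b(16) → 28
c(21) + 28 → 49
f(37) + 49 → 86
a(68) + d(76) → 144
86 + 144 → 230
Total encoded bits = sum of merged weights = 28 + 49 + 86 + 144 + 230 = 537.

537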